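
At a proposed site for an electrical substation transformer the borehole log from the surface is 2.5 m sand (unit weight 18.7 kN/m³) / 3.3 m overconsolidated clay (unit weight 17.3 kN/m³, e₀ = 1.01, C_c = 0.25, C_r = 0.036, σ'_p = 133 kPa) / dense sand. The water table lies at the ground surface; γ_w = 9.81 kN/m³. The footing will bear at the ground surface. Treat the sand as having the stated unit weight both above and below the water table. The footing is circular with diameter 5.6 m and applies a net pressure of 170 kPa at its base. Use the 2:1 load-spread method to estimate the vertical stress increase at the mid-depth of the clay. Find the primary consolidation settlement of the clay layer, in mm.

S_c ≈ 24.7 mm

Mid-depth of clay below the ground surface: z = 2.5 + 3.3/2 = 4.15 m.
Total vertical stress at mid-clay: σ_v = 18.7×2.5 + 17.3×1.65 = 75.295 kPa.
Pore pressure: u = 9.81×(4.15 − 0) = 40.712 kPa.
Initial effective stress: σ'_0 = σ_v − u = 75.295 − 40.712 = 34.583 kPa.
Stress increase at mid-clay by the 2:1 spreading method:
Δσ ≈ qD²/(D+z)² = 170×5.6²/(5.6+4.15)² = 56.081 kPa
Final effective stress: σ'_f = 34.583 + 56.081 = 90.664 kPa.
σ'_f = 90.664 ≤ σ'_p = 133 kPa, so the clay remains overconsolidated and only the recompression index applies:
S_c = C_r·H/(1+e₀)·log₁₀(σ'_f/σ'_0) = 0.036×3.3/2.01×log₁₀(90.664/34.583)
    = 0.059105 × 0.41857 = 0.02474 m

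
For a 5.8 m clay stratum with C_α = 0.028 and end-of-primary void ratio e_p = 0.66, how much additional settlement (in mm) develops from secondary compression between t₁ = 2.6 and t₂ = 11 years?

Secondary compression: S_s = C_α·H/(1+e_p)·log₁₀(t₂/t₁)
S_s = 0.028×5.8/(1+0.66)×log₁₀(11/2.6)
    = 0.09783 × 0.6264 = 0.06128 m

S_s ≈ 61.3 mm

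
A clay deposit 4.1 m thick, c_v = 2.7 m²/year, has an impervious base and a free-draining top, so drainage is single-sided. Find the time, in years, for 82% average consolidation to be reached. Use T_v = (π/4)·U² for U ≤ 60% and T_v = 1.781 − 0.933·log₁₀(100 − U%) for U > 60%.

t ≈ 3.8 years

Drainage path length: H_d = H = 4.1 m (single drainage).
U > 60%: T_v = 1.781 − 0.933·log₁₀(100 − 82) = 0.60983.
t = T_v·H_d²/c_v = 0.60983×4.1²/2.7 = 3.797 years.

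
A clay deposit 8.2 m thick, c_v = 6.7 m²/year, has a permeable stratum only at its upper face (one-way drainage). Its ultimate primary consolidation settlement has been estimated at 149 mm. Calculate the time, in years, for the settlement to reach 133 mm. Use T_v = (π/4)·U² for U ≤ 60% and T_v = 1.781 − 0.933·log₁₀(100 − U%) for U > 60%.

t ≈ 8.22 years

Drainage path length: H_d = H = 8.2 m (single drainage).
U = S(t)/S_ult = 133/149 = 0.8926.
U > 60%: T_v = 1.781 − 0.933·log₁₀(100 − 89.262) = 0.81914.
t = T_v·H_d²/c_v = 0.81914×8.2²/6.7 = 8.221 years.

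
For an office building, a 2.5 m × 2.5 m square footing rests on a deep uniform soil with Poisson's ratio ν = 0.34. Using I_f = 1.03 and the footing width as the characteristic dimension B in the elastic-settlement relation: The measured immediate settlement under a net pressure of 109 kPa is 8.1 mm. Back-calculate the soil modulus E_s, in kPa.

E_s ≈ 30600 kPa

S_e = q·B·(1−ν²)/E_s · I_f  ⇒  E_s = q·B·(1−ν²)·I_f / S_e.
E_s = 109 × 2.5 × 0.8844 × 1.03 / 0.0081 = 30650 kPa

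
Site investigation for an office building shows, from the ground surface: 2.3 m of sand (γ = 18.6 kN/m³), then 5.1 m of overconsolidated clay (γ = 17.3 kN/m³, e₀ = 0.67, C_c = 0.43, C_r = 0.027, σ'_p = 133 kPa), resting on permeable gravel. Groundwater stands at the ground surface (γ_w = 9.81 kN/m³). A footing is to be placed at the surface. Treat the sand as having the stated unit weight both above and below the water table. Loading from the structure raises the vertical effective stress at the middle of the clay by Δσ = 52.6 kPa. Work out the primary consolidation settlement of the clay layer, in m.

Mid-depth of clay below the ground surface: z = 2.3 + 5.1/2 = 4.85 m.
Total vertical stress at mid-clay: σ_v = 18.6×2.3 + 17.3×2.55 = 86.895 kPa.
Pore pressure: u = 9.81×(4.85 − 0) = 47.578 kPa.
Initial effective stress: σ'_0 = σ_v − u = 86.895 − 47.578 = 39.317 kPa.
Final effective stress: σ'_f = 39.317 + 52.6 = 91.917 kPa.
σ'_f = 91.917 ≤ σ'_p = 133 kPa, so the clay remains overconsolidated and only the recompression index applies:
S_c = C_r·H/(1+e₀)·log₁₀(σ'_f/σ'_0) = 0.027×5.1/1.67×log₁₀(91.917/39.317)
    = 0.082455 × 0.36882 = 0.03041 m

S_c ≈ 0.0304 m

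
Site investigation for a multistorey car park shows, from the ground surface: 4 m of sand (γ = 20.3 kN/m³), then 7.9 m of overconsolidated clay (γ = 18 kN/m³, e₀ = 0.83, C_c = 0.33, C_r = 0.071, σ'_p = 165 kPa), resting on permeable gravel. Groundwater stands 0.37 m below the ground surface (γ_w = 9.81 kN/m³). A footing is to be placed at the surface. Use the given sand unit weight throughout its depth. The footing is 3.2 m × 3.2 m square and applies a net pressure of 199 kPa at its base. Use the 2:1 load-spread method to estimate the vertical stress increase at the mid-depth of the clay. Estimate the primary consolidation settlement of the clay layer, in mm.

Mid-depth of clay below the ground surface: z = 4 + 7.9/2 = 7.95 m.
Total vertical stress at mid-clay: σ_v = 20.3×4 + 18×3.95 = 152.3 kPa.
Pore pressure: u = 9.81×(7.95 − 0.37) = 74.36 kPa.
Initial effective stress: σ'_0 = σ_v − u = 152.3 − 74.36 = 77.94 kPa.
Stress increase at mid-clay by the 2:1 spreading method:
Δσ = qBL/((B+z)(L+z)) = 199×3.2×3.2/((3.2+7.95)(3.2+7.95)) = 16.391 kPa
Final effective stress: σ'_f = 77.94 + 16.391 = 94.331 kPa.
σ'_f = 94.331 ≤ σ'_p = 165 kPa, so the clay remains overconsolidated and only the recompression index applies:
S_c = C_r·H/(1+e₀)·log₁₀(σ'_f/σ'_0) = 0.071×7.9/1.83×log₁₀(94.331/77.94)
    = 0.3065 × 0.082894 = 0.02541 m

S_c ≈ 25.4 mm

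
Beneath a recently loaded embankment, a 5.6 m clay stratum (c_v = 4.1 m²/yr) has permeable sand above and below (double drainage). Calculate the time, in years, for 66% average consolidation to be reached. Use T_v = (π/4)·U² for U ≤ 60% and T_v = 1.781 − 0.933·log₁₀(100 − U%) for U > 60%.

Drainage path length: H_d = H/2 = 2.8 m (double drainage).
U > 60%: T_v = 1.781 − 0.933·log₁₀(100 − 66) = 0.35213.
t = T_v·H_d²/c_v = 0.35213×2.8²/4.1 = 0.6733 years.

t ≈ 0.673 years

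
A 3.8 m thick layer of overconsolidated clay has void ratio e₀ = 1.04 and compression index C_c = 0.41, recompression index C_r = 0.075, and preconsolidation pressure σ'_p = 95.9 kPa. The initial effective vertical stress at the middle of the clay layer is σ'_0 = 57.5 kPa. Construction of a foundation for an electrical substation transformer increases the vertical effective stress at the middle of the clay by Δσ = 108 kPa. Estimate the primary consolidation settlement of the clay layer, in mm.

S_c ≈ 212 mm

Final effective stress: σ'_f = 57.5 + 108 = 165.5 kPa.
σ'_f = 165.5 > σ'_p = 95.9 kPa, so the stress path crosses the preconsolidation pressure — recompression up to σ'_p, then virgin compression beyond:
S_c = H/(1+e₀)·[C_r·log₁₀(σ'_p/σ'_0) + C_c·log₁₀(σ'_f/σ'_p)]
    = 3.8/2.04 × [0.075×log₁₀(95.9/57.5) + 0.41×log₁₀(165.5/95.9)]
    = 1.8627 × [0.016661 + 0.097162] = 0.212 m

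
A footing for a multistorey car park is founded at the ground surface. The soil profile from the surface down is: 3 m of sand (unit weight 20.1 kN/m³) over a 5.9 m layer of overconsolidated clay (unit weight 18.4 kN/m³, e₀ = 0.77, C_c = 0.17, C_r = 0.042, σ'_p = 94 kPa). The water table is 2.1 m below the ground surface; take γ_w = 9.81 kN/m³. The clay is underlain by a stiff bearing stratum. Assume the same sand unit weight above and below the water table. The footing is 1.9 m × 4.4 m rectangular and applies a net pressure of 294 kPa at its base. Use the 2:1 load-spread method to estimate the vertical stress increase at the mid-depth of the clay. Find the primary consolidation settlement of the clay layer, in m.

Mid-depth of clay below the ground surface: z = 3 + 5.9/2 = 5.95 m.
Total vertical stress at mid-clay: σ_v = 20.1×3 + 18.4×2.95 = 114.58 kPa.
Pore pressure: u = 9.81×(5.95 − 2.1) = 37.769 kPa.
Initial effective stress: σ'_0 = σ_v − u = 114.58 − 37.769 = 76.811 kPa.
Stress increase at mid-clay by the 2:1 spreading method:
Δσ = qBL/((B+z)(L+z)) = 294×1.9×4.4/((1.9+5.95)(4.4+5.95)) = 30.251 kPa
Final effective stress: σ'_f = 76.811 + 30.251 = 107.06 kPa.
σ'_f = 107.06 > σ'_p = 94 kPa, so the stress path crosses the preconsolidation pressure — recompression up to σ'_p, then virgin compression beyond:
S_c = H/(1+e₀)·[C_r·log₁₀(σ'_p/σ'_0) + C_c·log₁₀(σ'_f/σ'_p)]
    = 5.9/1.77 × [0.042×log₁₀(94/76.811) + 0.17×log₁₀(107.06/94)]
    = 3.3333 × [0.0036836 + 0.0096049] = 0.04429 m

S_c ≈ 0.0443 m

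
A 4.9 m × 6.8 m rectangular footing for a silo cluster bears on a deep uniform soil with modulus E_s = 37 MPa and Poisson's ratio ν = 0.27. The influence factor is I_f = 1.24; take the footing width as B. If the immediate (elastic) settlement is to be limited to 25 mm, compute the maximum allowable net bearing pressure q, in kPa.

E_s = 37 MPa = 37000 kPa.
S_e = q·B·(1−ν²)/E_s · I_f  ⇒  q = S_e·E_s / (B·(1−ν²)·I_f).
q = 0.025 × 37000 / (4.9 × 0.9271 × 1.24) = 164.2 kPa

q ≈ 164 kPa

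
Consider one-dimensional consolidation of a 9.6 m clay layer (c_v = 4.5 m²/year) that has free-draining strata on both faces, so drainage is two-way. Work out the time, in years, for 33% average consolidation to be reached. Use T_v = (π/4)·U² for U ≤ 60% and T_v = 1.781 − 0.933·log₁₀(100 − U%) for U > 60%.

Drainage path length: H_d = H/2 = 4.8 m (double drainage).
U ≤ 60%: T_v = (π/4)·U² = (π/4)×0.33² = 0.08553.
t = T_v·H_d²/c_v = 0.08553×4.8²/4.5 = 0.4379 years.

t ≈ 0.438 years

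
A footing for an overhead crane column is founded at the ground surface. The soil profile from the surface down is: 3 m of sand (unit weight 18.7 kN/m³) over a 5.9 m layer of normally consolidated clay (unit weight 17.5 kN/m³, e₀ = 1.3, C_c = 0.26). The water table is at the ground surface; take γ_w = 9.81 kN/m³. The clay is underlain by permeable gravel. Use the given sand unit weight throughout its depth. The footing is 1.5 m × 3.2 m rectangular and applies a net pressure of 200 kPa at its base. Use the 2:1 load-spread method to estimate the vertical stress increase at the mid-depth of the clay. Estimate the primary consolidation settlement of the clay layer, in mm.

S_c ≈ 72.7 mm

Mid-depth of clay below the ground surface: z = 3 + 5.9/2 = 5.95 m.
Total vertical stress at mid-clay: σ_v = 18.7×3 + 17.5×2.95 = 107.72 kPa.
Pore pressure: u = 9.81×(5.95 − 0) = 58.37 kPa.
Initial effective stress: σ'_0 = σ_v − u = 107.72 − 58.37 = 49.35 kPa.
Stress increase at mid-clay by the 2:1 spreading method:
Δσ = qBL/((B+z)(L+z)) = 200×1.5×3.2/((1.5+5.95)(3.2+5.95)) = 14.083 kPa
Final effective stress: σ'_f = σ'_0 + Δσ = 49.35 + 14.083 = 63.433 kPa.
Normally consolidated clay, so the full stress increment lies on the virgin compression line:
S_c = C_c·H/(1+e₀)·log₁₀(σ'_f/σ'_0) = 0.26×5.9/(1+1.3)×log₁₀(63.433/49.35)
    = 0.66696 × 0.10903 = 0.07272 m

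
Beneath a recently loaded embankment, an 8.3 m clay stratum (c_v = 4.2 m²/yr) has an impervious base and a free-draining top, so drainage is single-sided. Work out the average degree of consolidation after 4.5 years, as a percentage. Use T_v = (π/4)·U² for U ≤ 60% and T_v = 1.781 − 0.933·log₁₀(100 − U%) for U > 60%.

U ≈ 59.1 %

Drainage path length: H_d = H = 8.3 m (single drainage).
T_v = c_v·t/H_d² = 4.2×4.5/8.3² = 0.27435.
T_v = 0.27435 corresponds to the U ≤ 60% branch:
U = √(4T_v/π) = 0.591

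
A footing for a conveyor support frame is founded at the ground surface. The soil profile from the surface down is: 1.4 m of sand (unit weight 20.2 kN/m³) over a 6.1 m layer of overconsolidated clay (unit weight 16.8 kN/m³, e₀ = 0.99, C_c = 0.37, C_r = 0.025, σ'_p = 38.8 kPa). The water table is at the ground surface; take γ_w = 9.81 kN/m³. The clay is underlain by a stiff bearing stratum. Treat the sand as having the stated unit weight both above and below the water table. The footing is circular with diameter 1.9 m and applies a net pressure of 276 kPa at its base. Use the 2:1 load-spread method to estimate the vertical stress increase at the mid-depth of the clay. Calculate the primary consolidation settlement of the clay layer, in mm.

S_c ≈ 222 mm

Mid-depth of clay below the ground surface: z = 1.4 + 6.1/2 = 4.45 m.
Total vertical stress at mid-clay: σ_v = 20.2×1.4 + 16.8×3.05 = 79.52 kPa.
Pore pressure: u = 9.81×(4.45 − 0) = 43.655 kPa.
Initial effective stress: σ'_0 = σ_v − u = 79.52 − 43.655 = 35.865 kPa.
Stress increase at mid-clay by the 2:1 spreading method:
Δσ ≈ qD²/(D+z)² = 276×1.9²/(1.9+4.45)² = 24.71 kPa
Final effective stress: σ'_f = 35.865 + 24.71 = 60.575 kPa.
σ'_f = 60.575 > σ'_p = 38.8 kPa, so the stress path crosses the preconsolidation pressure — recompression up to σ'_p, then virgin compression beyond:
S_c = H/(1+e₀)·[C_r·log₁₀(σ'_p/σ'_0) + C_c·log₁₀(σ'_f/σ'_p)]
    = 6.1/1.99 × [0.025×log₁₀(38.8/35.865) + 0.37×log₁₀(60.575/38.8)]
    = 3.0653 × [0.00085402 + 0.071581] = 0.222 m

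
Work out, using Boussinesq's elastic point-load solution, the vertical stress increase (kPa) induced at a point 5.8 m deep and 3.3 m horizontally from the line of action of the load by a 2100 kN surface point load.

Δσ_z ≈ 14.8 kPa

Boussinesq vertical stress below a point load on an elastic half-space:
Δσ_z = 3P/(2πz²) · [1 + (r/z)²]^(−5/2)
r/z = 3.3/5.8 = 0.56897; [1+(r/z)²]^(−5/2) = 0.49603.
Δσ_z = 3×2100/(2π×5.8²) × 0.49603 = 29.806 × 0.49603 = 14.78 kPa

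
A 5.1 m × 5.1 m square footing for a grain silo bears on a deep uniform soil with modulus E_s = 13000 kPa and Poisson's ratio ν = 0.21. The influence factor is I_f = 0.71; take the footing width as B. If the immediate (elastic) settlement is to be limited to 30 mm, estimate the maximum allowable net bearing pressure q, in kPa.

S_e = q·B·(1−ν²)/E_s · I_f  ⇒  q = S_e·E_s / (B·(1−ν²)·I_f).
q = 0.03 × 13000 / (5.1 × 0.9559 × 0.71) = 112.7 kPa

q ≈ 113 kPa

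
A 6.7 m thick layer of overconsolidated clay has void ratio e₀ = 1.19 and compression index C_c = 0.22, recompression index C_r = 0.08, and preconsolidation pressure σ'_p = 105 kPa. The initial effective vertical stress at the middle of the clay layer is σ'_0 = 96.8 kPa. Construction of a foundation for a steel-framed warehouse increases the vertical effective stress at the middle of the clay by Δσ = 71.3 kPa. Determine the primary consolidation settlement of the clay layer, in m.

S_c ≈ 0.146 m

Final effective stress: σ'_f = 96.8 + 71.3 = 168.1 kPa.
σ'_f = 168.1 > σ'_p = 105 kPa, so the stress path crosses the preconsolidation pressure — recompression up to σ'_p, then virgin compression beyond:
S_c = H/(1+e₀)·[C_r·log₁₀(σ'_p/σ'_0) + C_c·log₁₀(σ'_f/σ'_p)]
    = 6.7/2.19 × [0.08×log₁₀(105/96.8) + 0.22×log₁₀(168.1/105)]
    = 3.0594 × [0.0028251 + 0.044963] = 0.1462 m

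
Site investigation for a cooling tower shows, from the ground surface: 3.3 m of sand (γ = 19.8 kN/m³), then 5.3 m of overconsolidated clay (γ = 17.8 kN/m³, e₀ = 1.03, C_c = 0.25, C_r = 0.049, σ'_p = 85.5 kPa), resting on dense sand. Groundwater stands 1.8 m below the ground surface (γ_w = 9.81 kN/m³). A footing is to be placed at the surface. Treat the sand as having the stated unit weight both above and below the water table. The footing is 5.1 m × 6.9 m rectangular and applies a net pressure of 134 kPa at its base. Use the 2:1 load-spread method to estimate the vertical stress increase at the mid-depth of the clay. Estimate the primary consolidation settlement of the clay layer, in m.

Mid-depth of clay below the ground surface: z = 3.3 + 5.3/2 = 5.95 m.
Total vertical stress at mid-clay: σ_v = 19.8×3.3 + 17.8×2.65 = 112.51 kPa.
Pore pressure: u = 9.81×(5.95 − 1.8) = 40.712 kPa.
Initial effective stress: σ'_0 = σ_v − u = 112.51 − 40.712 = 71.798 kPa.
Stress increase at mid-clay by the 2:1 spreading method:
Δσ = qBL/((B+z)(L+z)) = 134×5.1×6.9/((5.1+5.95)(6.9+5.95)) = 33.209 kPa
Final effective stress: σ'_f = 71.798 + 33.209 = 105.01 kPa.
σ'_f = 105.01 > σ'_p = 85.5 kPa, so the stress path crosses the preconsolidation pressure — recompression up to σ'_p, then virgin compression beyond:
S_c = H/(1+e₀)·[C_r·log₁₀(σ'_p/σ'_0) + C_c·log₁₀(σ'_f/σ'_p)]
    = 5.3/2.03 × [0.049×log₁₀(85.5/71.798) + 0.25×log₁₀(105.01/85.5)]
    = 2.6108 × [0.0037168 + 0.022316] = 0.06797 m

S_c ≈ 0.068 m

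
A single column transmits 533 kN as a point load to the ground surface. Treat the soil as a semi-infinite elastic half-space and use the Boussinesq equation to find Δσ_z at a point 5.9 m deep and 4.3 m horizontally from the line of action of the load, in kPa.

Δσ_z ≈ 2.52 kPa

Boussinesq vertical stress below a point load on an elastic half-space:
Δσ_z = 3P/(2πz²) · [1 + (r/z)²]^(−5/2)
r/z = 4.3/5.9 = 0.72881; [1+(r/z)²]^(−5/2) = 0.3447.
Δσ_z = 3×533/(2π×5.9²) × 0.3447 = 7.3108 × 0.3447 = 2.52 kPa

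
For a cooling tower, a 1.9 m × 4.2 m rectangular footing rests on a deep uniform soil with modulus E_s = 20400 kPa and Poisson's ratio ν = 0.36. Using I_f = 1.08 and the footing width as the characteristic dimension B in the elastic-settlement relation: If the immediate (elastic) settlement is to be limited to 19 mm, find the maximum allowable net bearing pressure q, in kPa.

S_e = q·B·(1−ν²)/E_s · I_f  ⇒  q = S_e·E_s / (B·(1−ν²)·I_f).
q = 0.019 × 20400 / (1.9 × 0.8704 × 1.08) = 217 kPa

q ≈ 217 kPa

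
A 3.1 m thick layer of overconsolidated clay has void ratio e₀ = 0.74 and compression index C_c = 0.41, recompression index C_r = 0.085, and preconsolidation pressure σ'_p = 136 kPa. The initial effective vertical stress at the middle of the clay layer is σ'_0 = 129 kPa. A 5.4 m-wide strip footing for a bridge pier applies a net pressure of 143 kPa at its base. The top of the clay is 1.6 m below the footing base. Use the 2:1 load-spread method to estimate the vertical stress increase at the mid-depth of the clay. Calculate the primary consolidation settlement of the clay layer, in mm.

Mid-depth of clay below the footing base: z = 1.6 + 3.1/2 = 3.15 m.
Stress increase at mid-clay by the 2:1 spreading method:
Δσ = qB/(B+z) = 143×5.4/(5.4+3.15) = 90.316 kPa
Final effective stress: σ'_f = 129 + 90.316 = 219.32 kPa.
σ'_f = 219.32 > σ'_p = 136 kPa, so the stress path crosses the preconsolidation pressure — recompression up to σ'_p, then virgin compression beyond:
S_c = H/(1+e₀)·[C_r·log₁₀(σ'_p/σ'_0) + C_c·log₁₀(σ'_f/σ'_p)]
    = 3.1/1.74 × [0.085×log₁₀(136/129) + 0.41×log₁₀(219.32/136)]
    = 1.7816 × [0.0019507 + 0.085091] = 0.1551 m

S_c ≈ 155 mm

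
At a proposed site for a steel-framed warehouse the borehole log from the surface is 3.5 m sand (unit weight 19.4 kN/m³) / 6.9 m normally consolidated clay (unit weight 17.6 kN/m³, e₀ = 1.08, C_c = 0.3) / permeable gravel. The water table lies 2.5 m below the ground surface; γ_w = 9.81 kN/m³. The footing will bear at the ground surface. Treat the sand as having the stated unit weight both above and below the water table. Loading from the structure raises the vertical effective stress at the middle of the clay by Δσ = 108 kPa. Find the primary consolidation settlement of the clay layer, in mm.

Mid-depth of clay below the ground surface: z = 3.5 + 6.9/2 = 6.95 m.
Total vertical stress at mid-clay: σ_v = 19.4×3.5 + 17.6×3.45 = 128.62 kPa.
Pore pressure: u = 9.81×(6.95 − 2.5) = 43.655 kPa.
Initial effective stress: σ'_0 = σ_v − u = 128.62 − 43.655 = 84.965 kPa.
Final effective stress: σ'_f = σ'_0 + Δσ = 84.965 + 108 = 192.97 kPa.
Normally consolidated clay, so the full stress increment lies on the virgin compression line:
S_c = C_c·H/(1+e₀)·log₁₀(σ'_f/σ'_0) = 0.3×6.9/(1+1.08)×log₁₀(192.97/84.965)
    = 0.99519 × 0.35625 = 0.3545 m

S_c ≈ 355 mm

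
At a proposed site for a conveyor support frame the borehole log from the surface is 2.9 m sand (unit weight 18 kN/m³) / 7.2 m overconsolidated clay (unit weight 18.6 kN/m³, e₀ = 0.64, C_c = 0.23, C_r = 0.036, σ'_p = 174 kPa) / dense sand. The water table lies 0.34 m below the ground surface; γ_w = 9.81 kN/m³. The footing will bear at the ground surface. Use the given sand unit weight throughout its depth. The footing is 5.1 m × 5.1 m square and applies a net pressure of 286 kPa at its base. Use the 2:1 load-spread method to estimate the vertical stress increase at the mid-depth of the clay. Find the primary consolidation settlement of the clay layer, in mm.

Mid-depth of clay below the ground surface: z = 2.9 + 7.2/2 = 6.5 m.
Total vertical stress at mid-clay: σ_v = 18×2.9 + 18.6×3.6 = 119.16 kPa.
Pore pressure: u = 9.81×(6.5 − 0.34) = 60.43 kPa.
Initial effective stress: σ'_0 = σ_v − u = 119.16 − 60.43 = 58.73 kPa.
Stress increase at mid-clay by the 2:1 spreading method:
Δσ = qBL/((B+z)(L+z)) = 286×5.1×5.1/((5.1+6.5)(5.1+6.5)) = 55.283 kPa
Final effective stress: σ'_f = 58.73 + 55.283 = 114.01 kPa.
σ'_f = 114.01 ≤ σ'_p = 174 kPa, so the clay remains overconsolidated and only the recompression index applies:
S_c = C_r·H/(1+e₀)·log₁₀(σ'_f/σ'_0) = 0.036×7.2/1.64×log₁₀(114.01/58.73)
    = 0.15805 × 0.28808 = 0.04553 m

S_c ≈ 45.5 mm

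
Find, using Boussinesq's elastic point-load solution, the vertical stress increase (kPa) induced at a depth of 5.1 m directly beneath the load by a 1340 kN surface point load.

Boussinesq vertical stress below a point load on an elastic half-space:
Δσ_z = 3P/(2πz²) · [1 + (r/z)²]^(−5/2)
r/z = 0/5.1 = 0; [1+(r/z)²]^(−5/2) = 1.
Δσ_z = 3×1340/(2π×5.1²) × 1 = 24.598 × 1 = 24.6 kPa

Δσ_z ≈ 24.6 kPa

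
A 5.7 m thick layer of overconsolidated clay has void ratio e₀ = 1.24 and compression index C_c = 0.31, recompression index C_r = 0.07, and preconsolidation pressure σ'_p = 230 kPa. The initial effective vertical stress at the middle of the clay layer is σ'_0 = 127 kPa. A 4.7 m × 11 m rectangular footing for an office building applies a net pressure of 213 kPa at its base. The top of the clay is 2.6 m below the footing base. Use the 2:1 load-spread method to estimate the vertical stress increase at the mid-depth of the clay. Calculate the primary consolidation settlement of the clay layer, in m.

Mid-depth of clay below the footing base: z = 2.6 + 5.7/2 = 5.45 m.
Stress increase at mid-clay by the 2:1 spreading method:
Δσ = qBL/((B+z)(L+z)) = 213×4.7×11/((4.7+5.45)(11+5.45)) = 65.954 kPa
Final effective stress: σ'_f = 127 + 65.954 = 192.95 kPa.
σ'_f = 192.95 ≤ σ'_p = 230 kPa, so the clay remains overconsolidated and only the recompression index applies:
S_c = C_r·H/(1+e₀)·log₁₀(σ'_f/σ'_0) = 0.07×5.7/2.24×log₁₀(192.95/127)
    = 0.17812 × 0.18164 = 0.03235 m

S_c ≈ 0.0324 m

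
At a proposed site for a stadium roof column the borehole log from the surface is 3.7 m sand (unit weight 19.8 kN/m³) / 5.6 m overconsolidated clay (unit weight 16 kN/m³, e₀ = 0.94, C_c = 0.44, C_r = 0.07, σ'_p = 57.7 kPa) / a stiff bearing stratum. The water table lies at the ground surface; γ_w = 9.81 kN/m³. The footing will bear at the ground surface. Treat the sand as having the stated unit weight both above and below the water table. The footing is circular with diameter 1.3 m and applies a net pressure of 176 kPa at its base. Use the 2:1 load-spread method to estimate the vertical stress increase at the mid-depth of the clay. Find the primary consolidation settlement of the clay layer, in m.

Mid-depth of clay below the ground surface: z = 3.7 + 5.6/2 = 6.5 m.
Total vertical stress at mid-clay: σ_v = 19.8×3.7 + 16×2.8 = 118.06 kPa.
Pore pressure: u = 9.81×(6.5 − 0) = 63.765 kPa.
Initial effective stress: σ'_0 = σ_v − u = 118.06 − 63.765 = 54.295 kPa.
Stress increase at mid-clay by the 2:1 spreading method:
Δσ ≈ qD²/(D+z)² = 176×1.3²/(1.3+6.5)² = 4.8889 kPa
Final effective stress: σ'_f = 54.295 + 4.8889 = 59.184 kPa.
σ'_f = 59.184 > σ'_p = 57.7 kPa, so the stress path crosses the preconsolidation pressure — recompression up to σ'_p, then virgin compression beyond:
S_c = H/(1+e₀)·[C_r·log₁₀(σ'_p/σ'_0) + C_c·log₁₀(σ'_f/σ'_p)]
    = 5.6/1.94 × [0.07×log₁₀(57.7/54.295) + 0.44×log₁₀(59.184/57.7)]
    = 2.8866 × [0.0018491 + 0.0048525] = 0.01934 m

S_c ≈ 0.0193 m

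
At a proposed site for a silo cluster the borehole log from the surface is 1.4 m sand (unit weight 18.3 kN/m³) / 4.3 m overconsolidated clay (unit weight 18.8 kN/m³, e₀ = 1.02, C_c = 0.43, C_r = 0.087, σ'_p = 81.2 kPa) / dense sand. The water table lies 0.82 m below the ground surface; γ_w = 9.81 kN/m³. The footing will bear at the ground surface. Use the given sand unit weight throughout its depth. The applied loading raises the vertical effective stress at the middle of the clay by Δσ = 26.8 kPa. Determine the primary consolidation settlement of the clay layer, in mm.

Mid-depth of clay below the ground surface: z = 1.4 + 4.3/2 = 3.55 m.
Total vertical stress at mid-clay: σ_v = 18.3×1.4 + 18.8×2.15 = 66.04 kPa.
Pore pressure: u = 9.81×(3.55 − 0.82) = 26.781 kPa.
Initial effective stress: σ'_0 = σ_v − u = 66.04 − 26.781 = 39.259 kPa.
Final effective stress: σ'_f = 39.259 + 26.8 = 66.059 kPa.
σ'_f = 66.059 ≤ σ'_p = 81.2 kPa, so the clay remains overconsolidated and only the recompression index applies:
S_c = C_r·H/(1+e₀)·log₁₀(σ'_f/σ'_0) = 0.087×4.3/2.02×log₁₀(66.059/39.259)
    = 0.1852 × 0.22599 = 0.04185 m

S_c ≈ 41.9 mm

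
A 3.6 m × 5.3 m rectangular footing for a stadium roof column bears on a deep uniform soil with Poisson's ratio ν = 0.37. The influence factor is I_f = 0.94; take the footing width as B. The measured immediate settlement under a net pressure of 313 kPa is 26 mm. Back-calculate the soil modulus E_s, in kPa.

E_s ≈ 35200 kPa

S_e = q·B·(1−ν²)/E_s · I_f  ⇒  E_s = q·B·(1−ν²)·I_f / S_e.
E_s = 313 × 3.6 × 0.8631 × 0.94 / 0.026 = 35160 kPa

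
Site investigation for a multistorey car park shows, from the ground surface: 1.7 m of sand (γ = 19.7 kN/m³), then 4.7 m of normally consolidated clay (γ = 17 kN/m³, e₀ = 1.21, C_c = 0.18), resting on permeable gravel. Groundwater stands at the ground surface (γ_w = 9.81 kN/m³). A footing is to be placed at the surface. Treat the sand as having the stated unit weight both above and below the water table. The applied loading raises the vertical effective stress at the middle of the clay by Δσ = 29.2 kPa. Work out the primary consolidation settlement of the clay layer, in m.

S_c ≈ 0.104 m

Mid-depth of clay below the ground surface: z = 1.7 + 4.7/2 = 4.05 m.
Total vertical stress at mid-clay: σ_v = 19.7×1.7 + 17×2.35 = 73.44 kPa.
Pore pressure: u = 9.81×(4.05 − 0) = 39.73 kPa.
Initial effective stress: σ'_0 = σ_v − u = 73.44 − 39.73 = 33.71 kPa.
Final effective stress: σ'_f = σ'_0 + Δσ = 33.71 + 29.2 = 62.91 kPa.
Normally consolidated clay, so the full stress increment lies on the virgin compression line:
S_c = C_c·H/(1+e₀)·log₁₀(σ'_f/σ'_0) = 0.18×4.7/(1+1.21)×log₁₀(62.91/33.71)
    = 0.38281 × 0.27096 = 0.1037 m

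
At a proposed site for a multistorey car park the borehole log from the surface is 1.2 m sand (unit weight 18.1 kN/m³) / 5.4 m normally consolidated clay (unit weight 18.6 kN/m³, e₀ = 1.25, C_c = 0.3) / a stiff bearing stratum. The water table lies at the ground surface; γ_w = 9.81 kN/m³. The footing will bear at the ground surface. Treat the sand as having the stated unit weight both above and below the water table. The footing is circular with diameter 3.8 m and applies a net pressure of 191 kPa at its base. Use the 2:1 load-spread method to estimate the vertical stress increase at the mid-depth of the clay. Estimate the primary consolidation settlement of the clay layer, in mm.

S_c ≈ 271 mm

Mid-depth of clay below the ground surface: z = 1.2 + 5.4/2 = 3.9 m.
Total vertical stress at mid-clay: σ_v = 18.1×1.2 + 18.6×2.7 = 71.94 kPa.
Pore pressure: u = 9.81×(3.9 − 0) = 38.259 kPa.
Initial effective stress: σ'_0 = σ_v − u = 71.94 − 38.259 = 33.681 kPa.
Stress increase at mid-clay by the 2:1 spreading method:
Δσ ≈ qD²/(D+z)² = 191×3.8²/(3.8+3.9)² = 46.518 kPa
Final effective stress: σ'_f = σ'_0 + Δσ = 33.681 + 46.518 = 80.199 kPa.
Normally consolidated clay, so the full stress increment lies on the virgin compression line:
S_c = C_c·H/(1+e₀)·log₁₀(σ'_f/σ'_0) = 0.3×5.4/(1+1.25)×log₁₀(80.199/33.681)
    = 0.72 × 0.37678 = 0.2713 m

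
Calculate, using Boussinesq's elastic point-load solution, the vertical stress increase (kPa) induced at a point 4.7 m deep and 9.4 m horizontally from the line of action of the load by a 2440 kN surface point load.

Δσ_z ≈ 0.943 kPa

Boussinesq vertical stress below a point load on an elastic half-space:
Δσ_z = 3P/(2πz²) · [1 + (r/z)²]^(−5/2)
r/z = 9.4/4.7 = 2; [1+(r/z)²]^(−5/2) = 0.017889.
Δσ_z = 3×2440/(2π×4.7²) × 0.017889 = 52.739 × 0.017889 = 0.9434 kPa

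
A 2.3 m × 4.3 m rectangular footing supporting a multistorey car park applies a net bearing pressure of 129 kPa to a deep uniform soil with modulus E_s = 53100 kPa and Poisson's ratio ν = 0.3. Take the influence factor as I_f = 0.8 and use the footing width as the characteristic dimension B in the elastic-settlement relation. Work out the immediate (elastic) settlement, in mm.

Immediate (elastic) settlement: S_e = q·B·(1−ν²)/E_s · I_f.
S_e = 129 × 2.3 × (1 − 0.3²) / 53100 × 0.8
    = 129 × 2.3 × 0.91 / 53100 × 0.8
    = 0.004068 m = 4.068 mm

S_e ≈ 4.07 mm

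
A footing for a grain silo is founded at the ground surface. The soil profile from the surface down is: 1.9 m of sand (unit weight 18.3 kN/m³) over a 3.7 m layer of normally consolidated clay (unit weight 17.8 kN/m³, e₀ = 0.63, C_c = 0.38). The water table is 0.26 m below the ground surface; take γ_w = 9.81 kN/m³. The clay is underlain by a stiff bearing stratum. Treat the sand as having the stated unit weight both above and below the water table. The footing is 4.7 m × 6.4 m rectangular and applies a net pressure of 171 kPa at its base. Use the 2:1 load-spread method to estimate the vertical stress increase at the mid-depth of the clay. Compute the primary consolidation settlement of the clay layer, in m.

Mid-depth of clay below the ground surface: z = 1.9 + 3.7/2 = 3.75 m.
Total vertical stress at mid-clay: σ_v = 18.3×1.9 + 17.8×1.85 = 67.7 kPa.
Pore pressure: u = 9.81×(3.75 − 0.26) = 34.237 kPa.
Initial effective stress: σ'_0 = σ_v − u = 67.7 − 34.237 = 33.463 kPa.
Stress increase at mid-clay by the 2:1 spreading method:
Δσ = qBL/((B+z)(L+z)) = 171×4.7×6.4/((4.7+3.75)(6.4+3.75)) = 59.972 kPa
Final effective stress: σ'_f = σ'_0 + Δσ = 33.463 + 59.972 = 93.435 kPa.
Normally consolidated clay, so the full stress increment lies on the virgin compression line:
S_c = C_c·H/(1+e₀)·log₁₀(σ'_f/σ'_0) = 0.38×3.7/(1+0.63)×log₁₀(93.435/33.463)
    = 0.86258 × 0.44594 = 0.3847 m

S_c ≈ 0.385 m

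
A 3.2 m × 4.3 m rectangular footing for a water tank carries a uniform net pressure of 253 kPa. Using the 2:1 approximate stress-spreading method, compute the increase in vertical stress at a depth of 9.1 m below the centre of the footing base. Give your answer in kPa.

Δσ_z ≈ 21.1 kPa

By the 2:1 method the load spreads at 1 horizontal : 2 vertical, so at depth z the loaded area has grown by z in each plan dimension:
Δσ = qBL/((B+z)(L+z)) = 253×3.2×4.3/((3.2+9.1)(4.3+9.1)) = 21.122 kPa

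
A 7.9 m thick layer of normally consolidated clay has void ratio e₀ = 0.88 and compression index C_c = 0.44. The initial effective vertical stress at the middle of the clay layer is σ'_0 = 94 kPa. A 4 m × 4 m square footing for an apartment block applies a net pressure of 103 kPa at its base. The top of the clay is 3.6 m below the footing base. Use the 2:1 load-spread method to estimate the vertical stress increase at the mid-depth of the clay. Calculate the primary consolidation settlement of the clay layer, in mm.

Mid-depth of clay below the footing base: z = 3.6 + 7.9/2 = 7.55 m.
Stress increase at mid-clay by the 2:1 spreading method:
Δσ = qBL/((B+z)(L+z)) = 103×4×4/((4+7.55)(4+7.55)) = 12.354 kPa
Final effective stress: σ'_f = σ'_0 + Δσ = 94 + 12.354 = 106.35 kPa.
Normally consolidated clay, so the full stress increment lies on the virgin compression line:
S_c = C_c·H/(1+e₀)·log₁₀(σ'_f/σ'_0) = 0.44×7.9/(1+0.88)×log₁₀(106.35/94)
    = 1.8489 × 0.05361 = 0.09912 m

S_c ≈ 99.1 mm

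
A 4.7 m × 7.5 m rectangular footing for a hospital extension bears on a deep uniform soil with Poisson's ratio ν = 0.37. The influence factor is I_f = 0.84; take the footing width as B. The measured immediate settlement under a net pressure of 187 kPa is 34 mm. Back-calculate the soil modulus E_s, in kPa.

S_e = q·B·(1−ν²)/E_s · I_f  ⇒  E_s = q·B·(1−ν²)·I_f / S_e.
E_s = 187 × 4.7 × 0.8631 × 0.84 / 0.034 = 18740 kPa

E_s ≈ 18700 kPa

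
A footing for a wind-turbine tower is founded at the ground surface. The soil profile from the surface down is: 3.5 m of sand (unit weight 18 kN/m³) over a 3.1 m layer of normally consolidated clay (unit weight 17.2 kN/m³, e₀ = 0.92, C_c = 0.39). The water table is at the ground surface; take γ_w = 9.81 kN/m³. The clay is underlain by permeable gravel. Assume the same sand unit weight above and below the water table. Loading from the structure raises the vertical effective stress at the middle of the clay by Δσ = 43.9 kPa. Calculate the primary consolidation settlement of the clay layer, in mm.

S_c ≈ 202 mm

Mid-depth of clay below the ground surface: z = 3.5 + 3.1/2 = 5.05 m.
Total vertical stress at mid-clay: σ_v = 18×3.5 + 17.2×1.55 = 89.66 kPa.
Pore pressure: u = 9.81×(5.05 − 0) = 49.541 kPa.
Initial effective stress: σ'_0 = σ_v − u = 89.66 − 49.541 = 40.119 kPa.
Final effective stress: σ'_f = σ'_0 + Δσ = 40.119 + 43.9 = 84.019 kPa.
Normally consolidated clay, so the full stress increment lies on the virgin compression line:
S_c = C_c·H/(1+e₀)·log₁₀(σ'_f/σ'_0) = 0.39×3.1/(1+0.92)×log₁₀(84.019/40.119)
    = 0.62969 × 0.32103 = 0.2021 m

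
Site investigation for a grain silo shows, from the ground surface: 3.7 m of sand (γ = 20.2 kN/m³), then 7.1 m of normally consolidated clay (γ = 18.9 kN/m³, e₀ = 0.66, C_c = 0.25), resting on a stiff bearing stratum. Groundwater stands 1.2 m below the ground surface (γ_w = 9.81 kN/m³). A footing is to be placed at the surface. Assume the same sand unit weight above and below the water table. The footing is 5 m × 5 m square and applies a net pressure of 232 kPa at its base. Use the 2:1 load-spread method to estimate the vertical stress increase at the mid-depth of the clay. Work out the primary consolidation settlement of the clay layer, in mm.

S_c ≈ 178 mm

Mid-depth of clay below the ground surface: z = 3.7 + 7.1/2 = 7.25 m.
Total vertical stress at mid-clay: σ_v = 20.2×3.7 + 18.9×3.55 = 141.83 kPa.
Pore pressure: u = 9.81×(7.25 − 1.2) = 59.351 kPa.
Initial effective stress: σ'_0 = σ_v − u = 141.83 − 59.351 = 82.479 kPa.
Stress increase at mid-clay by the 2:1 spreading method:
Δσ = qBL/((B+z)(L+z)) = 232×5×5/((5+7.25)(5+7.25)) = 38.651 kPa
Final effective stress: σ'_f = σ'_0 + Δσ = 82.479 + 38.651 = 121.13 kPa.
Normally consolidated clay, so the full stress increment lies on the virgin compression line:
S_c = C_c·H/(1+e₀)·log₁₀(σ'_f/σ'_0) = 0.25×7.1/(1+0.66)×log₁₀(121.13/82.479)
    = 1.0693 × 0.16691 = 0.1785 m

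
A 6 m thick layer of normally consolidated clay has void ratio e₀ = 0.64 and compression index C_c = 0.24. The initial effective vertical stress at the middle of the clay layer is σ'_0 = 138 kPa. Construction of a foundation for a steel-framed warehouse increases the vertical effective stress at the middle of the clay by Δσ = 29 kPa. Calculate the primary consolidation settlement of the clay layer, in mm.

S_c ≈ 72.7 mm

Final effective stress: σ'_f = σ'_0 + Δσ = 138 + 29 = 167 kPa.
Normally consolidated clay, so the full stress increment lies on the virgin compression line:
S_c = C_c·H/(1+e₀)·log₁₀(σ'_f/σ'_0) = 0.24×6/(1+0.64)×log₁₀(167/138)
    = 0.87805 × 0.082837 = 0.07274 m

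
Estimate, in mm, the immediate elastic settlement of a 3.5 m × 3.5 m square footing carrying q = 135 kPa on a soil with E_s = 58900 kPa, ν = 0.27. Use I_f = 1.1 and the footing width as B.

Immediate (elastic) settlement: S_e = q·B·(1−ν²)/E_s · I_f.
S_e = 135 × 3.5 × (1 − 0.27²) / 58900 × 1.1
    = 135 × 3.5 × 0.9271 / 58900 × 1.1
    = 0.008181 m = 8.181 mm

S_e ≈ 8.18 mm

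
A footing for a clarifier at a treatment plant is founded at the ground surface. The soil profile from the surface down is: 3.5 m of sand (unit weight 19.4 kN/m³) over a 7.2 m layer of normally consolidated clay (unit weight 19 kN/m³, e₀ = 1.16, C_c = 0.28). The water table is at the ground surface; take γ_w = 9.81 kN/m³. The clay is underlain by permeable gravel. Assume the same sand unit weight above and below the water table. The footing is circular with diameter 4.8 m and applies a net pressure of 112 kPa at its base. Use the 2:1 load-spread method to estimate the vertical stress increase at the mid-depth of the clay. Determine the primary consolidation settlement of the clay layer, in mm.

S_c ≈ 98 mm

Mid-depth of clay below the ground surface: z = 3.5 + 7.2/2 = 7.1 m.
Total vertical stress at mid-clay: σ_v = 19.4×3.5 + 19×3.6 = 136.3 kPa.
Pore pressure: u = 9.81×(7.1 − 0) = 69.651 kPa.
Initial effective stress: σ'_0 = σ_v − u = 136.3 − 69.651 = 66.649 kPa.
Stress increase at mid-clay by the 2:1 spreading method:
Δσ ≈ qD²/(D+z)² = 112×4.8²/(4.8+7.1)² = 18.222 kPa
Final effective stress: σ'_f = σ'_0 + Δσ = 66.649 + 18.222 = 84.871 kPa.
Normally consolidated clay, so the full stress increment lies on the virgin compression line:
S_c = C_c·H/(1+e₀)·log₁₀(σ'_f/σ'_0) = 0.28×7.2/(1+1.16)×log₁₀(84.871/66.649)
    = 0.93333 × 0.10497 = 0.09797 m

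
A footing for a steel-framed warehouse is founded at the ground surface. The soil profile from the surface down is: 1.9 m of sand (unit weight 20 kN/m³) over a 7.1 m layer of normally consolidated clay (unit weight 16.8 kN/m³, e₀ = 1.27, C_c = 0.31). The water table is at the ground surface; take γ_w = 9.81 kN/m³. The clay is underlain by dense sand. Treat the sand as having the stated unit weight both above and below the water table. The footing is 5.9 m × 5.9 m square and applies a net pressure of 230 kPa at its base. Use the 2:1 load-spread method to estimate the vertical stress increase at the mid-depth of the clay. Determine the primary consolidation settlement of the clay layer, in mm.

Mid-depth of clay below the ground surface: z = 1.9 + 7.1/2 = 5.45 m.
Total vertical stress at mid-clay: σ_v = 20×1.9 + 16.8×3.55 = 97.64 kPa.
Pore pressure: u = 9.81×(5.45 − 0) = 53.465 kPa.
Initial effective stress: σ'_0 = σ_v − u = 97.64 − 53.465 = 44.175 kPa.
Stress increase at mid-clay by the 2:1 spreading method:
Δσ = qBL/((B+z)(L+z)) = 230×5.9×5.9/((5.9+5.45)(5.9+5.45)) = 62.15 kPa
Final effective stress: σ'_f = σ'_0 + Δσ = 44.175 + 62.15 = 106.32 kPa.
Normally consolidated clay, so the full stress increment lies on the virgin compression line:
S_c = C_c·H/(1+e₀)·log₁₀(σ'_f/σ'_0) = 0.31×7.1/(1+1.27)×log₁₀(106.32/44.175)
    = 0.9696 × 0.38144 = 0.3698 m

S_c ≈ 370 mm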